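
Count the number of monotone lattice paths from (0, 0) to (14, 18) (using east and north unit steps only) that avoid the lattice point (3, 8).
Number of paths = 413237460

Total paths from (0, 0) to (14, 18): C(32, 14) = 471435600. Paths through (3, 8): (paths (0, 0) → (3, 8)) × (paths (3, 8) → (14, 18)) = C(11, 3) · C(21, 11) = 165 · 352716 = 58198140. Avoidance count = 471435600 − 58198140 = 413237460.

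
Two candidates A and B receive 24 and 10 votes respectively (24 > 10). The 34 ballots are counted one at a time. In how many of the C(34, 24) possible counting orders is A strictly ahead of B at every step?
Strict-lead orderings = 53993940

Total orderings of the 34 votes with 24 for A: C(34, 24) = 131128140. By the Bertrand ballot formula (Cycle Lemma / reflection principle), the number of orderings in which A is strictly ahead of B throughout is (p − q)/(p + q) · C(p + q, p) = (24 − 10)/(24 + 10) · 131128140 = 53993940.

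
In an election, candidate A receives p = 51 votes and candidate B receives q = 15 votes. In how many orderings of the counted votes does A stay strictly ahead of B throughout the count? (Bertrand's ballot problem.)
Strict-lead orderings = 146382141050496

Total orderings of the 66 votes with 51 for A: C(66, 51) = 268367258592576. By the Bertrand ballot formula (Cycle Lemma / reflection principle), the number of orderings in which A is strictly ahead of B throughout is (p − q)/(p + q) · C(p + q, p) = (51 − 15)/(51 + 15) · 268367258592576 = 146382141050496.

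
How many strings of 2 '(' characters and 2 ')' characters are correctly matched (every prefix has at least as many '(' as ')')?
C_2 = 2

These balanced parentheses are counted by the Catalan number C_n = (1/(n + 1)) · C(2n, n). For n = 2: C_2 = (1/3) · C(4, 2) = 6/3 = 2.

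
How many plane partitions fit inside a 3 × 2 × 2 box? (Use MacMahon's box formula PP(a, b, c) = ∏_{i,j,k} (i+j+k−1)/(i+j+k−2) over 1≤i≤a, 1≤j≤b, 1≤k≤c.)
PP(3, 2, 2) = 50

Evaluate the triple product over i = 1..3, j = 1..2, k = 1..2. The factors are (2/1) · (3/2) · (3/2) · (4/3) · (3/2) · (4/3) · (4/3) · (5/4) · … (12 factors total). The numerators and denominators telescope so the product is an integer; carrying out the multiplication exactly gives PP(3, 2, 2) = 50.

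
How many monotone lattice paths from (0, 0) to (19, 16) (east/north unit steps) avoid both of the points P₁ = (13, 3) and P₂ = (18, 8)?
Number of paths = 4031944635

Inclusion–exclusion. Total paths: C(35, 19) = 4059928950. Through P₁: C(16, 13)·C(19, 6) = 15193920. Through P₂: C(26, 18)·C(9, 1) = 14060475. Since P₁ is strictly southwest of P₂, a monotone path through both must visit P₁ then P₂; paths through both = C(16, 13)·C(10, 5)·C(9, 1) = 1270080. Avoid both = 4059928950 − 15193920 − 14060475 + 1270080 = 4031944635.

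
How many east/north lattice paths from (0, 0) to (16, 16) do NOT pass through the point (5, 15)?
Number of paths = 600894342

Total paths from (0, 0) to (16, 16): C(32, 16) = 601080390. Paths through (5, 15): (paths (0, 0) → (5, 15)) × (paths (5, 15) → (16, 16)) = C(20, 5) · C(12, 11) = 15504 · 12 = 186048. Avoidance count = 601080390 − 186048 = 600894342.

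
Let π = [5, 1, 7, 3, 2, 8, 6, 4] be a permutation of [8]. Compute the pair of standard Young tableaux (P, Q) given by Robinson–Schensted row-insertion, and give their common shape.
P = [1, 2, 4] / [3, 6, 8] / [5, 7];  Q = [1, 3, 6] / [2, 4, 7] / [5, 8];  common shape = (3, 3, 2)

Row-insert the values π_1, π_2, … into P one at a time, bumping the leftmost entry strictly greater than the inserted value down to the next row. The recording tableau Q records, in position (i, j), the step at which that cell was added to P.
  Insert 5 (step 1): P = [5];  Q = [1]
  Insert 1 (step 2): P = [1] / [5];  Q = [1] / [2]
  Insert 7 (step 3): P = [1, 7] / [5];  Q = [1, 3] / [2]
  Insert 3 (step 4): P = [1, 3] / [5, 7];  Q = [1, 3] / [2, 4]
  Insert 2 (step 5): P = [1, 2] / [3, 7] / [5];  Q = [1, 3] / [2, 4] / [5]
  Insert 8 (step 6): P = [1, 2, 8] / [3, 7] / [5];  Q = [1, 3, 6] / [2, 4] / [5]
  Insert 6 (step 7): P = [1, 2, 6] / [3, 7, 8] / [5];  Q = [1, 3, 6] / [2, 4, 7] / [5]
  Insert 4 (step 8): P = [1, 2, 4] / [3, 6, 8] / [5, 7];  Q = [1, 3, 6] / [2, 4, 7] / [5, 8]
Final shape: (3, 3, 2).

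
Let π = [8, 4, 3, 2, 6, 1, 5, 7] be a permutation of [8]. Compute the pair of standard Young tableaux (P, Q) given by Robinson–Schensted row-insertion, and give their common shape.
P = [1, 5, 7] / [2, 6] / [3] / [4] / [8];  Q = [1, 5, 8] / [2, 7] / [3] / [4] / [6];  common shape = (3, 2, 1, 1, 1)

Row-insert the values π_1, π_2, … into P one at a time, bumping the leftmost entry strictly greater than the inserted value down to the next row. The recording tableau Q records, in position (i, j), the step at which that cell was added to P.
  Insert 8 (step 1): P = [8];  Q = [1]
  Insert 4 (step 2): P = [4] / [8];  Q = [1] / [2]
  Insert 3 (step 3): P = [3] / [4] / [8];  Q = [1] / [2] / [3]
  Insert 2 (step 4): P = [2] / [3] / [4] / [8];  Q = [1] / [2] / [3] / [4]
  Insert 6 (step 5): P = [2, 6] / [3] / [4] / [8];  Q = [1, 5] / [2] / [3] / [4]
  Insert 1 (step 6): P = [1, 6] / [2] / [3] / [4] / [8];  Q = [1, 5] / [2] / [3] / [4] / [6]
  Insert 5 (step 7): P = [1, 5] / [2, 6] / [3] / [4] / [8];  Q = [1, 5] / [2, 7] / [3] / [4] / [6]
  Insert 7 (step 8): P = [1, 5, 7] / [2, 6] / [3] / [4] / [8];  Q = [1, 5, 8] / [2, 7] / [3] / [4] / [6]
Final shape: (3, 2, 1, 1, 1).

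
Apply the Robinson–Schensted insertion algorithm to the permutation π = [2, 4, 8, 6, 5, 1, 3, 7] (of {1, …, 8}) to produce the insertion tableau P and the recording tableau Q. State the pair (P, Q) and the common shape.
P = [1, 3, 5, 7] / [2, 4] / [6] / [8];  Q = [1, 2, 3, 8] / [4, 7] / [5] / [6];  common shape = (4, 2, 1, 1)

Row-insert the values π_1, π_2, … into P one at a time, bumping the leftmost entry strictly greater than the inserted value down to the next row. The recording tableau Q records, in position (i, j), the step at which that cell was added to P.
  Insert 2 (step 1): P = [2];  Q = [1]
  Insert 4 (step 2): P = [2, 4];  Q = [1, 2]
  Insert 8 (step 3): P = [2, 4, 8];  Q = [1, 2, 3]
  Insert 6 (step 4): P = [2, 4, 6] / [8];  Q = [1, 2, 3] / [4]
  Insert 5 (step 5): P = [2, 4, 5] / [6] / [8];  Q = [1, 2, 3] / [4] / [5]
  Insert 1 (step 6): P = [1, 4, 5] / [2] / [6] / [8];  Q = [1, 2, 3] / [4] / [5] / [6]
  Insert 3 (step 7): P = [1, 3, 5] / [2, 4] / [6] / [8];  Q = [1, 2, 3] / [4, 7] / [5] / [6]
  Insert 7 (step 8): P = [1, 3, 5, 7] / [2, 4] / [6] / [8];  Q = [1, 2, 3, 8] / [4, 7] / [5] / [6]
Final shape: (4, 2, 1, 1).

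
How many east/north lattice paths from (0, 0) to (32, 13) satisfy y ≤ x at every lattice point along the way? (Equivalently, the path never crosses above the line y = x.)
Number of paths = 44246187300

By the reflection principle (André's argument), the number of monotone paths to (32, 13) with n ≤ m that never go above y = x is C(45, 32) − C(45, 33) = 73006209045 − 28760021745 = 44246187300.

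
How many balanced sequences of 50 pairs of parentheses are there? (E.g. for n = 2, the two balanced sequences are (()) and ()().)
C_50 = 1978261657756160653623774456

These balanced parentheses are counted by the Catalan number C_n = (1/(n + 1)) · C(2n, n). For n = 50: C_50 = (1/51) · C(100, 50) = 100891344545564193334812497256/51 = 1978261657756160653623774456.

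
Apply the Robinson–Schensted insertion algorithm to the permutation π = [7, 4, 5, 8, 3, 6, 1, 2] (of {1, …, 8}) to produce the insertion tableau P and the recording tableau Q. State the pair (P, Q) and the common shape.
P = [1, 2, 6] / [3, 5] / [4, 8] / [7];  Q = [1, 3, 4] / [2, 6] / [5, 8] / [7];  common shape = (3, 2, 2, 1)

Row-insert the values π_1, π_2, … into P one at a time, bumping the leftmost entry strictly greater than the inserted value down to the next row. The recording tableau Q records, in position (i, j), the step at which that cell was added to P.
  Insert 7 (step 1): P = [7];  Q = [1]
  Insert 4 (step 2): P = [4] / [7];  Q = [1] / [2]
  Insert 5 (step 3): P = [4, 5] / [7];  Q = [1, 3] / [2]
  Insert 8 (step 4): P = [4, 5, 8] / [7];  Q = [1, 3, 4] / [2]
  Insert 3 (step 5): P = [3, 5, 8] / [4] / [7];  Q = [1, 3, 4] / [2] / [5]
  Insert 6 (step 6): P = [3, 5, 6] / [4, 8] / [7];  Q = [1, 3, 4] / [2, 6] / [5]
  Insert 1 (step 7): P = [1, 5, 6] / [3, 8] / [4] / [7];  Q = [1, 3, 4] / [2, 6] / [5] / [7]
  Insert 2 (step 8): P = [1, 2, 6] / [3, 5] / [4, 8] / [7];  Q = [1, 3, 4] / [2, 6] / [5, 8] / [7]
Final shape: (3, 2, 2, 1).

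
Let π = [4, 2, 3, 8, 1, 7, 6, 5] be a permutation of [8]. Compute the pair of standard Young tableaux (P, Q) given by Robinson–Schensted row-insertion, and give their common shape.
P = [1, 3, 5] / [2, 6] / [4, 7] / [8];  Q = [1, 3, 4] / [2, 6] / [5, 7] / [8];  common shape = (3, 2, 2, 1)

Row-insert the values π_1, π_2, … into P one at a time, bumping the leftmost entry strictly greater than the inserted value down to the next row. The recording tableau Q records, in position (i, j), the step at which that cell was added to P.
  Insert 4 (step 1): P = [4];  Q = [1]
  Insert 2 (step 2): P = [2] / [4];  Q = [1] / [2]
  Insert 3 (step 3): P = [2, 3] / [4];  Q = [1, 3] / [2]
  Insert 8 (step 4): P = [2, 3, 8] / [4];  Q = [1, 3, 4] / [2]
  Insert 1 (step 5): P = [1, 3, 8] / [2] / [4];  Q = [1, 3, 4] / [2] / [5]
  Insert 7 (step 6): P = [1, 3, 7] / [2, 8] / [4];  Q = [1, 3, 4] / [2, 6] / [5]
  Insert 6 (step 7): P = [1, 3, 6] / [2, 7] / [4, 8];  Q = [1, 3, 4] / [2, 6] / [5, 7]
  Insert 5 (step 8): P = [1, 3, 5] / [2, 6] / [4, 7] / [8];  Q = [1, 3, 4] / [2, 6] / [5, 7] / [8]
Final shape: (3, 2, 2, 1).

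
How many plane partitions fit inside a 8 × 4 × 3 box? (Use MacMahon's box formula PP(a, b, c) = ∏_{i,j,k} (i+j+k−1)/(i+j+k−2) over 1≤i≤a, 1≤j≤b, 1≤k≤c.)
PP(8, 4, 3) = 4723719

Evaluate the triple product over i = 1..8, j = 1..4, k = 1..3. The factors are (2/1) · (3/2) · (4/3) · (3/2) · (4/3) · (5/4) · (4/3) · (5/4) · … (96 factors total). The numerators and denominators telescope so the product is an integer; carrying out the multiplication exactly gives PP(8, 4, 3) = 4723719.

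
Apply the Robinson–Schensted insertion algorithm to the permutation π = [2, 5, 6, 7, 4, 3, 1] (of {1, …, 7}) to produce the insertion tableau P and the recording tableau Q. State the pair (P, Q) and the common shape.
P = [1, 3, 6, 7] / [2] / [4] / [5];  Q = [1, 2, 3, 4] / [5] / [6] / [7];  common shape = (4, 1, 1, 1)

Row-insert the values π_1, π_2, … into P one at a time, bumping the leftmost entry strictly greater than the inserted value down to the next row. The recording tableau Q records, in position (i, j), the step at which that cell was added to P.
  Insert 2 (step 1): P = [2];  Q = [1]
  Insert 5 (step 2): P = [2, 5];  Q = [1, 2]
  Insert 6 (step 3): P = [2, 5, 6];  Q = [1, 2, 3]
  Insert 7 (step 4): P = [2, 5, 6, 7];  Q = [1, 2, 3, 4]
  Insert 4 (step 5): P = [2, 4, 6, 7] / [5];  Q = [1, 2, 3, 4] / [5]
  Insert 3 (step 6): P = [2, 3, 6, 7] / [4] / [5];  Q = [1, 2, 3, 4] / [5] / [6]
  Insert 1 (step 7): P = [1, 3, 6, 7] / [2] / [4] / [5];  Q = [1, 2, 3, 4] / [5] / [6] / [7]
Final shape: (4, 1, 1, 1).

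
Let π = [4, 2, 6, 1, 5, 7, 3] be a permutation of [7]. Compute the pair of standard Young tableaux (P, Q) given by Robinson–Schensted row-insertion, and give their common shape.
P = [1, 3, 7] / [2, 5] / [4, 6];  Q = [1, 3, 6] / [2, 5] / [4, 7];  common shape = (3, 2, 2)

Row-insert the values π_1, π_2, … into P one at a time, bumping the leftmost entry strictly greater than the inserted value down to the next row. The recording tableau Q records, in position (i, j), the step at which that cell was added to P.
  Insert 4 (step 1): P = [4];  Q = [1]
  Insert 2 (step 2): P = [2] / [4];  Q = [1] / [2]
  Insert 6 (step 3): P = [2, 6] / [4];  Q = [1, 3] / [2]
  Insert 1 (step 4): P = [1, 6] / [2] / [4];  Q = [1, 3] / [2] / [4]
  Insert 5 (step 5): P = [1, 5] / [2, 6] / [4];  Q = [1, 3] / [2, 5] / [4]
  Insert 7 (step 6): P = [1, 5, 7] / [2, 6] / [4];  Q = [1, 3, 6] / [2, 5] / [4]
  Insert 3 (step 7): P = [1, 3, 7] / [2, 5] / [4, 6];  Q = [1, 3, 6] / [2, 5] / [4, 7]
Final shape: (3, 2, 2).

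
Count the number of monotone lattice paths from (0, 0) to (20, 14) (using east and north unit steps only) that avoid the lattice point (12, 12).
Number of paths = 1270288620

Total paths from (0, 0) to (20, 14): C(34, 20) = 1391975640. Paths through (12, 12): (paths (0, 0) → (12, 12)) × (paths (12, 12) → (20, 14)) = C(24, 12) · C(10, 8) = 2704156 · 45 = 121687020. Avoidance count = 1391975640 − 121687020 = 1270288620.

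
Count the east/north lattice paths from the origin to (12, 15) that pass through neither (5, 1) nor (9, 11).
Number of paths = 11017790

Inclusion–exclusion. Total paths: C(27, 12) = 17383860. Through P₁: C(6, 5)·C(21, 7) = 697680. Through P₂: C(20, 9)·C(7, 3) = 5878600. Since P₁ is strictly southwest of P₂, a monotone path through both must visit P₁ then P₂; paths through both = C(6, 5)·C(14, 4)·C(7, 3) = 210210. Avoid both = 17383860 − 697680 − 5878600 + 210210 = 11017790.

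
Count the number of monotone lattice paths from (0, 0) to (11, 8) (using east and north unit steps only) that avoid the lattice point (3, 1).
Number of paths = 49842

Total paths from (0, 0) to (11, 8): C(19, 11) = 75582. Paths through (3, 1): (paths (0, 0) → (3, 1)) × (paths (3, 1) → (11, 8)) = C(4, 3) · C(15, 8) = 4 · 6435 = 25740. Avoidance count = 75582 − 25740 = 49842.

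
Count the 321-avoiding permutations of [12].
C_12 = 208012

These 321-avoiding permutations are counted by the Catalan number C_n = (1/(n + 1)) · C(2n, n). For n = 12: C_12 = (1/13) · C(24, 12) = 2704156/13 = 208012.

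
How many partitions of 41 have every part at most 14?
p(41, parts ≤ 14) = 33104

Use the recurrence p(n, m) = p(n, m−1) + p(n−m, m): either the largest part is < m (count p(n, m−1)) or the largest part is exactly m (remove one copy of m, count p(n−m, m)). With p(0, ·) = 1 this gives p(41, parts ≤ 14) = 33104. (By conjugating Young diagrams, this also counts partitions of 41 into at most 14 parts.)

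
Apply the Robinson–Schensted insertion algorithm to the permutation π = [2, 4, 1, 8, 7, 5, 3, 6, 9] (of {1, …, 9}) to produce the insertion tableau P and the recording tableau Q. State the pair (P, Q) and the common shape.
P = [1, 3, 5, 6, 9] / [2, 4] / [7] / [8];  Q = [1, 2, 4, 8, 9] / [3, 5] / [6] / [7];  common shape = (5, 2, 1, 1)

Row-insert the values π_1, π_2, … into P one at a time, bumping the leftmost entry strictly greater than the inserted value down to the next row. The recording tableau Q records, in position (i, j), the step at which that cell was added to P.
  Insert 2 (step 1): P = [2];  Q = [1]
  Insert 4 (step 2): P = [2, 4];  Q = [1, 2]
  Insert 1 (step 3): P = [1, 4] / [2];  Q = [1, 2] / [3]
  Insert 8 (step 4): P = [1, 4, 8] / [2];  Q = [1, 2, 4] / [3]
  Insert 7 (step 5): P = [1, 4, 7] / [2, 8];  Q = [1, 2, 4] / [3, 5]
  Insert 5 (step 6): P = [1, 4, 5] / [2, 7] / [8];  Q = [1, 2, 4] / [3, 5] / [6]
  Insert 3 (step 7): P = [1, 3, 5] / [2, 4] / [7] / [8];  Q = [1, 2, 4] / [3, 5] / [6] / [7]
  Insert 6 (step 8): P = [1, 3, 5, 6] / [2, 4] / [7] / [8];  Q = [1, 2, 4, 8] / [3, 5] / [6] / [7]
  Insert 9 (step 9): P = [1, 3, 5, 6, 9] / [2, 4] / [7] / [8];  Q = [1, 2, 4, 8, 9] / [3, 5] / [6] / [7]
Final shape: (5, 2, 1, 1).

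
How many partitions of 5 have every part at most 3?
p(5, parts ≤ 3) = 5

Partitions of 5 with all parts ≤ 3: 3+2, 3+1+1, 2+2+1, 2+1+1+1, 1+1+1+1+1. Count = 5.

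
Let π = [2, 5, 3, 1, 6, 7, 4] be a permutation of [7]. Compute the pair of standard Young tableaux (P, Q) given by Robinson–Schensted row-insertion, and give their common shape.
P = [1, 3, 4, 7] / [2, 6] / [5];  Q = [1, 2, 5, 6] / [3, 7] / [4];  common shape = (4, 2, 1)

Row-insert the values π_1, π_2, … into P one at a time, bumping the leftmost entry strictly greater than the inserted value down to the next row. The recording tableau Q records, in position (i, j), the step at which that cell was added to P.
  Insert 2 (step 1): P = [2];  Q = [1]
  Insert 5 (step 2): P = [2, 5];  Q = [1, 2]
  Insert 3 (step 3): P = [2, 3] / [5];  Q = [1, 2] / [3]
  Insert 1 (step 4): P = [1, 3] / [2] / [5];  Q = [1, 2] / [3] / [4]
  Insert 6 (step 5): P = [1, 3, 6] / [2] / [5];  Q = [1, 2, 5] / [3] / [4]
  Insert 7 (step 6): P = [1, 3, 6, 7] / [2] / [5];  Q = [1, 2, 5, 6] / [3] / [4]
  Insert 4 (step 7): P = [1, 3, 4, 7] / [2, 6] / [5];  Q = [1, 2, 5, 6] / [3, 7] / [4]
Final shape: (4, 2, 1).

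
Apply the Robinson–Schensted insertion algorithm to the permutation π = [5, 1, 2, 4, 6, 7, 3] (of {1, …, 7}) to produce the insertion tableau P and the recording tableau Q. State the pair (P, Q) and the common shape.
P = [1, 2, 3, 6, 7] / [4] / [5];  Q = [1, 3, 4, 5, 6] / [2] / [7];  common shape = (5, 1, 1)

Row-insert the values π_1, π_2, … into P one at a time, bumping the leftmost entry strictly greater than the inserted value down to the next row. The recording tableau Q records, in position (i, j), the step at which that cell was added to P.
  Insert 5 (step 1): P = [5];  Q = [1]
  Insert 1 (step 2): P = [1] / [5];  Q = [1] / [2]
  Insert 2 (step 3): P = [1, 2] / [5];  Q = [1, 3] / [2]
  Insert 4 (step 4): P = [1, 2, 4] / [5];  Q = [1, 3, 4] / [2]
  Insert 6 (step 5): P = [1, 2, 4, 6] / [5];  Q = [1, 3, 4, 5] / [2]
  Insert 7 (step 6): P = [1, 2, 4, 6, 7] / [5];  Q = [1, 3, 4, 5, 6] / [2]
  Insert 3 (step 7): P = [1, 2, 3, 6, 7] / [4] / [5];  Q = [1, 3, 4, 5, 6] / [2] / [7]
Final shape: (5, 1, 1).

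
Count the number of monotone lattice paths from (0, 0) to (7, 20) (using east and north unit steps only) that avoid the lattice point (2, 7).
Number of paths = 579582

Total paths from (0, 0) to (7, 20): C(27, 7) = 888030. Paths through (2, 7): (paths (0, 0) → (2, 7)) × (paths (2, 7) → (7, 20)) = C(9, 2) · C(18, 5) = 36 · 8568 = 308448. Avoidance count = 888030 − 308448 = 579582.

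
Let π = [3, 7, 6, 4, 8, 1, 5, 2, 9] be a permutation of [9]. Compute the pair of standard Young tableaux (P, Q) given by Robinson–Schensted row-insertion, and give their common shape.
P = [1, 2, 5, 9] / [3, 4] / [6, 8] / [7];  Q = [1, 2, 5, 9] / [3, 7] / [4, 8] / [6];  common shape = (4, 2, 2, 1)

Row-insert the values π_1, π_2, … into P one at a time, bumping the leftmost entry strictly greater than the inserted value down to the next row. The recording tableau Q records, in position (i, j), the step at which that cell was added to P.
  Insert 3 (step 1): P = [3];  Q = [1]
  Insert 7 (step 2): P = [3, 7];  Q = [1, 2]
  Insert 6 (step 3): P = [3, 6] / [7];  Q = [1, 2] / [3]
  Insert 4 (step 4): P = [3, 4] / [6] / [7];  Q = [1, 2] / [3] / [4]
  Insert 8 (step 5): P = [3, 4, 8] / [6] / [7];  Q = [1, 2, 5] / [3] / [4]
  Insert 1 (step 6): P = [1, 4, 8] / [3] / [6] / [7];  Q = [1, 2, 5] / [3] / [4] / [6]
  Insert 5 (step 7): P = [1, 4, 5] / [3, 8] / [6] / [7];  Q = [1, 2, 5] / [3, 7] / [4] / [6]
  Insert 2 (step 8): P = [1, 2, 5] / [3, 4] / [6, 8] / [7];  Q = [1, 2, 5] / [3, 7] / [4, 8] / [6]
  Insert 9 (step 9): P = [1, 2, 5, 9] / [3, 4] / [6, 8] / [7];  Q = [1, 2, 5, 9] / [3, 7] / [4, 8] / [6]
Final shape: (4, 2, 2, 1).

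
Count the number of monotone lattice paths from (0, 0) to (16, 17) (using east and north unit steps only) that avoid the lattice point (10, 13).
Number of paths = 926549250

Total paths from (0, 0) to (16, 17): C(33, 16) = 1166803110. Paths through (10, 13): (paths (0, 0) → (10, 13)) × (paths (10, 13) → (16, 17)) = C(23, 10) · C(10, 6) = 1144066 · 210 = 240253860. Avoidance count = 1166803110 − 240253860 = 926549250.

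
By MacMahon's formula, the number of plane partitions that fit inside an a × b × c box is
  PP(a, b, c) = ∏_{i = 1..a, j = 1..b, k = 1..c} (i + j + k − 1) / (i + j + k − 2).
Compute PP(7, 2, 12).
PP(7, 2, 12) = 488259720

Evaluate the triple product over i = 1..7, j = 1..2, k = 1..12. The factors are (2/1) · (3/2) · (4/3) · (5/4) · (6/5) · (7/6) · (8/7) · (9/8) · … (168 factors total). The numerators and denominators telescope so the product is an integer; carrying out the multiplication exactly gives PP(7, 2, 12) = 488259720.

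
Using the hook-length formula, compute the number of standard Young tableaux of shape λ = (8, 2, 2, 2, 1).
# SYT of shape (8, 2, 2, 2, 1) = 42042

Hook-length formula: f^λ = n! / Π hook(c), product over all cells c of the Young diagram. For λ = (8, 2, 2, 2, 1), n = 15 boxes. Hook lengths by row (left-to-right, top-to-bottom): [12, 10, 6, 5, 4, 3, 2, 1]; [5, 3]; [4, 2]; [3, 1]; [1]. Product of hooks = 31104000. So f^λ = 15! / 31104000 = 1307674368000 / 31104000 = 42042.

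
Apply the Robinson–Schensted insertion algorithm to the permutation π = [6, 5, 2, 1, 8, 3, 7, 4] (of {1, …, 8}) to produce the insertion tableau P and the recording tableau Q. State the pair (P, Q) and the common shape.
P = [1, 3, 4] / [2, 7] / [5, 8] / [6];  Q = [1, 5, 7] / [2, 6] / [3, 8] / [4];  common shape = (3, 2, 2, 1)

Row-insert the values π_1, π_2, … into P one at a time, bumping the leftmost entry strictly greater than the inserted value down to the next row. The recording tableau Q records, in position (i, j), the step at which that cell was added to P.
  Insert 6 (step 1): P = [6];  Q = [1]
  Insert 5 (step 2): P = [5] / [6];  Q = [1] / [2]
  Insert 2 (step 3): P = [2] / [5] / [6];  Q = [1] / [2] / [3]
  Insert 1 (step 4): P = [1] / [2] / [5] / [6];  Q = [1] / [2] / [3] / [4]
  Insert 8 (step 5): P = [1, 8] / [2] / [5] / [6];  Q = [1, 5] / [2] / [3] / [4]
  Insert 3 (step 6): P = [1, 3] / [2, 8] / [5] / [6];  Q = [1, 5] / [2, 6] / [3] / [4]
  Insert 7 (step 7): P = [1, 3, 7] / [2, 8] / [5] / [6];  Q = [1, 5, 7] / [2, 6] / [3] / [4]
  Insert 4 (step 8): P = [1, 3, 4] / [2, 7] / [5, 8] / [6];  Q = [1, 5, 7] / [2, 6] / [3, 8] / [4]
Final shape: (3, 2, 2, 1).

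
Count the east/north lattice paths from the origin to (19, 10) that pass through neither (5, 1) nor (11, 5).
Number of paths = 11126874

Inclusion–exclusion. Total paths: C(29, 19) = 20030010. Through P₁: C(6, 5)·C(23, 14) = 4903140. Through P₂: C(16, 11)·C(13, 8) = 5621616. Since P₁ is strictly southwest of P₂, a monotone path through both must visit P₁ then P₂; paths through both = C(6, 5)·C(10, 6)·C(13, 8) = 1621620. Avoid both = 20030010 − 4903140 − 5621616 + 1621620 = 11126874.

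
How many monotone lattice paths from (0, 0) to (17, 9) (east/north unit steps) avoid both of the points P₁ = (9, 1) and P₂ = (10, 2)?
Number of paths = 2837978

Inclusion–exclusion. Total paths: C(26, 17) = 3124550. Through P₁: C(10, 9)·C(16, 8) = 128700. Through P₂: C(12, 10)·C(14, 7) = 226512. Since P₁ is strictly southwest of P₂, a monotone path through both must visit P₁ then P₂; paths through both = C(10, 9)·C(2, 1)·C(14, 7) = 68640. Avoid both = 3124550 − 128700 − 226512 + 68640 = 2837978.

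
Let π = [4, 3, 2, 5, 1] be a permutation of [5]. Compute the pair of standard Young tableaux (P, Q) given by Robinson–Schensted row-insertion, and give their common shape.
P = [1, 5] / [2] / [3] / [4];  Q = [1, 4] / [2] / [3] / [5];  common shape = (2, 1, 1, 1)

Row-insert the values π_1, π_2, … into P one at a time, bumping the leftmost entry strictly greater than the inserted value down to the next row. The recording tableau Q records, in position (i, j), the step at which that cell was added to P.
  Insert 4 (step 1): P = [4];  Q = [1]
  Insert 3 (step 2): P = [3] / [4];  Q = [1] / [2]
  Insert 2 (step 3): P = [2] / [3] / [4];  Q = [1] / [2] / [3]
  Insert 5 (step 4): P = [2, 5] / [3] / [4];  Q = [1, 4] / [2] / [3]
  Insert 1 (step 5): P = [1, 5] / [2] / [3] / [4];  Q = [1, 4] / [2] / [3] / [5]
Final shape: (2, 1, 1, 1).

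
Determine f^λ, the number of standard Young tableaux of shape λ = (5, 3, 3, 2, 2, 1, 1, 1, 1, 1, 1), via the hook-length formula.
# SYT of shape (5, 3, 3, 2, 2, 1, 1, 1, 1, 1, 1) = 77773878

Hook-length formula: f^λ = n! / Π hook(c), product over all cells c of the Young diagram. For λ = (5, 3, 3, 2, 2, 1, 1, 1, 1, 1, 1), n = 21 boxes. Hook lengths by row (left-to-right, top-to-bottom): [15, 8, 5, 2, 1]; [12, 5, 2]; [11, 4, 1]; [9, 2]; [8, 1]; [6]; [5]; [4]; [3]; [2]; [1]. Product of hooks = 656916480000. So f^λ = 21! / 656916480000 = 51090942171709440000 / 656916480000 = 77773878.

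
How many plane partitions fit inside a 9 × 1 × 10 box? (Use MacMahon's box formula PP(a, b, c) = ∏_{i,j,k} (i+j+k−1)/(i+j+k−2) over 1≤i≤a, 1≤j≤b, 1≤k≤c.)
PP(9, 1, 10) = 92378

Evaluate the triple product over i = 1..9, j = 1..1, k = 1..10. The factors are (2/1) · (3/2) · (4/3) · (5/4) · (6/5) · (7/6) · (8/7) · (9/8) · … (90 factors total). The numerators and denominators telescope so the product is an integer; carrying out the multiplication exactly gives PP(9, 1, 10) = 92378.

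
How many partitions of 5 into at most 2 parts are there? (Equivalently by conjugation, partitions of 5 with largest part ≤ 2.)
p(5, parts ≤ 2) = 3

Partitions of 5 with all parts ≤ 2: 2+2+1, 2+1+1+1, 1+1+1+1+1. Count = 3.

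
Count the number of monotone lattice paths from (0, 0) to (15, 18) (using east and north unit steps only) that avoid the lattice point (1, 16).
Number of paths = 1037156280

Total paths from (0, 0) to (15, 18): C(33, 15) = 1037158320. Paths through (1, 16): (paths (0, 0) → (1, 16)) × (paths (1, 16) → (15, 18)) = C(17, 1) · C(16, 14) = 17 · 120 = 2040. Avoidance count = 1037158320 − 2040 = 1037156280.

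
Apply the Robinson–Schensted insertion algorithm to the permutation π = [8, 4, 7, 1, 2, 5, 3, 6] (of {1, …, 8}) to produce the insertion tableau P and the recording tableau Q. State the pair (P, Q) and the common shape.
P = [1, 2, 3, 6] / [4, 5] / [7] / [8];  Q = [1, 3, 6, 8] / [2, 5] / [4] / [7];  common shape = (4, 2, 1, 1)

Row-insert the values π_1, π_2, … into P one at a time, bumping the leftmost entry strictly greater than the inserted value down to the next row. The recording tableau Q records, in position (i, j), the step at which that cell was added to P.
  Insert 8 (step 1): P = [8];  Q = [1]
  Insert 4 (step 2): P = [4] / [8];  Q = [1] / [2]
  Insert 7 (step 3): P = [4, 7] / [8];  Q = [1, 3] / [2]
  Insert 1 (step 4): P = [1, 7] / [4] / [8];  Q = [1, 3] / [2] / [4]
  Insert 2 (step 5): P = [1, 2] / [4, 7] / [8];  Q = [1, 3] / [2, 5] / [4]
  Insert 5 (step 6): P = [1, 2, 5] / [4, 7] / [8];  Q = [1, 3, 6] / [2, 5] / [4]
  Insert 3 (step 7): P = [1, 2, 3] / [4, 5] / [7] / [8];  Q = [1, 3, 6] / [2, 5] / [4] / [7]
  Insert 6 (step 8): P = [1, 2, 3, 6] / [4, 5] / [7] / [8];  Q = [1, 3, 6, 8] / [2, 5] / [4] / [7]
Final shape: (4, 2, 1, 1).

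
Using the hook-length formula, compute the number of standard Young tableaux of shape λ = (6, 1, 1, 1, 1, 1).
# SYT of shape (6, 1, 1, 1, 1, 1) = 252

Hook-length formula: f^λ = n! / Π hook(c), product over all cells c of the Young diagram. For λ = (6, 1, 1, 1, 1, 1), n = 11 boxes. Hook lengths by row (left-to-right, top-to-bottom): [11, 5, 4, 3, 2, 1]; [5]; [4]; [3]; [2]; [1]. Product of hooks = 158400. So f^λ = 11! / 158400 = 39916800 / 158400 = 252.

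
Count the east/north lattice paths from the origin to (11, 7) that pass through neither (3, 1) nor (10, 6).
Number of paths = 10132

Inclusion–exclusion. Total paths: C(18, 11) = 31824. Through P₁: C(4, 3)·C(14, 8) = 12012. Through P₂: C(16, 10)·C(2, 1) = 16016. Since P₁ is strictly southwest of P₂, a monotone path through both must visit P₁ then P₂; paths through both = C(4, 3)·C(12, 7)·C(2, 1) = 6336. Avoid both = 31824 − 12012 − 16016 + 6336 = 10132.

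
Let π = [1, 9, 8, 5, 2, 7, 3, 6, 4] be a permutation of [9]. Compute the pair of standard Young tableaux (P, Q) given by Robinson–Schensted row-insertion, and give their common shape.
P = [1, 2, 3, 4] / [5, 6] / [7] / [8] / [9];  Q = [1, 2, 6, 8] / [3, 7] / [4] / [5] / [9];  common shape = (4, 2, 1, 1, 1)

Row-insert the values π_1, π_2, … into P one at a time, bumping the leftmost entry strictly greater than the inserted value down to the next row. The recording tableau Q records, in position (i, j), the step at which that cell was added to P.
  Insert 1 (step 1): P = [1];  Q = [1]
  Insert 9 (step 2): P = [1, 9];  Q = [1, 2]
  Insert 8 (step 3): P = [1, 8] / [9];  Q = [1, 2] / [3]
  Insert 5 (step 4): P = [1, 5] / [8] / [9];  Q = [1, 2] / [3] / [4]
  Insert 2 (step 5): P = [1, 2] / [5] / [8] / [9];  Q = [1, 2] / [3] / [4] / [5]
  Insert 7 (step 6): P = [1, 2, 7] / [5] / [8] / [9];  Q = [1, 2, 6] / [3] / [4] / [5]
  Insert 3 (step 7): P = [1, 2, 3] / [5, 7] / [8] / [9];  Q = [1, 2, 6] / [3, 7] / [4] / [5]
  Insert 6 (step 8): P = [1, 2, 3, 6] / [5, 7] / [8] / [9];  Q = [1, 2, 6, 8] / [3, 7] / [4] / [5]
  Insert 4 (step 9): P = [1, 2, 3, 4] / [5, 6] / [7] / [8] / [9];  Q = [1, 2, 6, 8] / [3, 7] / [4] / [5] / [9]
Final shape: (4, 2, 1, 1, 1).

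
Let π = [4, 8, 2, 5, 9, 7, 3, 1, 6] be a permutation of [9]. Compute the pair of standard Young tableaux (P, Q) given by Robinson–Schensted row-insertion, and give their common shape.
P = [1, 3, 6] / [2, 5, 7] / [4, 9] / [8];  Q = [1, 2, 5] / [3, 4, 6] / [7, 9] / [8];  common shape = (3, 3, 2, 1)

Row-insert the values π_1, π_2, … into P one at a time, bumping the leftmost entry strictly greater than the inserted value down to the next row. The recording tableau Q records, in position (i, j), the step at which that cell was added to P.
  Insert 4 (step 1): P = [4];  Q = [1]
  Insert 8 (step 2): P = [4, 8];  Q = [1, 2]
  Insert 2 (step 3): P = [2, 8] / [4];  Q = [1, 2] / [3]
  Insert 5 (step 4): P = [2, 5] / [4, 8];  Q = [1, 2] / [3, 4]
  Insert 9 (step 5): P = [2, 5, 9] / [4, 8];  Q = [1, 2, 5] / [3, 4]
  Insert 7 (step 6): P = [2, 5, 7] / [4, 8, 9];  Q = [1, 2, 5] / [3, 4, 6]
  Insert 3 (step 7): P = [2, 3, 7] / [4, 5, 9] / [8];  Q = [1, 2, 5] / [3, 4, 6] / [7]
  Insert 1 (step 8): P = [1, 3, 7] / [2, 5, 9] / [4] / [8];  Q = [1, 2, 5] / [3, 4, 6] / [7] / [8]
  Insert 6 (step 9): P = [1, 3, 6] / [2, 5, 7] / [4, 9] / [8];  Q = [1, 2, 5] / [3, 4, 6] / [7, 9] / [8]
Final shape: (3, 3, 2, 1).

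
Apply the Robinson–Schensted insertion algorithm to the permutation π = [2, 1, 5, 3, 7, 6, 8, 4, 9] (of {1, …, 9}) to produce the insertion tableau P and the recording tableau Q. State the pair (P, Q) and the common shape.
P = [1, 3, 4, 8, 9] / [2, 5, 6] / [7];  Q = [1, 3, 5, 7, 9] / [2, 4, 6] / [8];  common shape = (5, 3, 1)

Row-insert the values π_1, π_2, … into P one at a time, bumping the leftmost entry strictly greater than the inserted value down to the next row. The recording tableau Q records, in position (i, j), the step at which that cell was added to P.
  Insert 2 (step 1): P = [2];  Q = [1]
  Insert 1 (step 2): P = [1] / [2];  Q = [1] / [2]
  Insert 5 (step 3): P = [1, 5] / [2];  Q = [1, 3] / [2]
  Insert 3 (step 4): P = [1, 3] / [2, 5];  Q = [1, 3] / [2, 4]
  Insert 7 (step 5): P = [1, 3, 7] / [2, 5];  Q = [1, 3, 5] / [2, 4]
  Insert 6 (step 6): P = [1, 3, 6] / [2, 5, 7];  Q = [1, 3, 5] / [2, 4, 6]
  Insert 8 (step 7): P = [1, 3, 6, 8] / [2, 5, 7];  Q = [1, 3, 5, 7] / [2, 4, 6]
  Insert 4 (step 8): P = [1, 3, 4, 8] / [2, 5, 6] / [7];  Q = [1, 3, 5, 7] / [2, 4, 6] / [8]
  Insert 9 (step 9): P = [1, 3, 4, 8, 9] / [2, 5, 6] / [7];  Q = [1, 3, 5, 7, 9] / [2, 4, 6] / [8]
Final shape: (5, 3, 1).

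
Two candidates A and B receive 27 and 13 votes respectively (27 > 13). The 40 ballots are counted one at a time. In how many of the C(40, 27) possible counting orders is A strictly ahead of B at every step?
Strict-lead orderings = 4211628008

Total orderings of the 40 votes with 27 for A: C(40, 27) = 12033222880. By the Bertrand ballot formula (Cycle Lemma / reflection principle), the number of orderings in which A is strictly ahead of B throughout is (p − q)/(p + q) · C(p + q, p) = (27 − 13)/(27 + 13) · 12033222880 = 4211628008.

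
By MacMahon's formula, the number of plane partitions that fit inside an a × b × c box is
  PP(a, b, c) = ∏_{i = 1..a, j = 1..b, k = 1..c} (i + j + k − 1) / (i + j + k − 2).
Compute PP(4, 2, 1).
PP(4, 2, 1) = 15

Evaluate the triple product over i = 1..4, j = 1..2, k = 1..1. The factors are (2/1) · (3/2) · (3/2) · (4/3) · (4/3) · (5/4) · (5/4) · (6/5). The numerators and denominators telescope so the product is an integer; carrying out the multiplication exactly gives PP(4, 2, 1) = 15.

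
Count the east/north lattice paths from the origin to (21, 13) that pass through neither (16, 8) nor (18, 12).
Number of paths = 440800428

Inclusion–exclusion. Total paths: C(34, 21) = 927983760. Through P₁: C(24, 16)·C(10, 5) = 185338692. Through P₂: C(30, 18)·C(4, 3) = 345972900. Since P₁ is strictly southwest of P₂, a monotone path through both must visit P₁ then P₂; paths through both = C(24, 16)·C(6, 2)·C(4, 3) = 44128260. Avoid both = 927983760 − 185338692 − 345972900 + 44128260 = 440800428.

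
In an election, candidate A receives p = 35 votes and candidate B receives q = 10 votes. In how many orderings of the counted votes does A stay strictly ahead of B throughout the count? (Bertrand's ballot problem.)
Strict-lead orderings = 1772326270

Total orderings of the 45 votes with 35 for A: C(45, 35) = 3190187286. By the Bertrand ballot formula (Cycle Lemma / reflection principle), the number of orderings in which A is strictly ahead of B throughout is (p − q)/(p + q) · C(p + q, p) = (35 − 10)/(35 + 10) · 3190187286 = 1772326270.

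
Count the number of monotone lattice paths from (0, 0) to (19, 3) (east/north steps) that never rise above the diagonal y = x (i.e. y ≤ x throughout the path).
Number of paths = 1309

By the reflection principle (André's argument), the number of monotone paths to (19, 3) with n ≤ m that never go above y = x is C(22, 19) − C(22, 20) = 1540 − 231 = 1309.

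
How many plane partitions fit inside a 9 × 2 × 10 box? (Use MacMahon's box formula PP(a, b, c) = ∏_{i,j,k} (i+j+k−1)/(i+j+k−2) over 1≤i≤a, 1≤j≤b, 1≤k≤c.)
PP(9, 2, 10) = 1551580888

Evaluate the triple product over i = 1..9, j = 1..2, k = 1..10. The factors are (2/1) · (3/2) · (4/3) · (5/4) · (6/5) · (7/6) · (8/7) · (9/8) · … (180 factors total). The numerators and denominators telescope so the product is an integer; carrying out the multiplication exactly gives PP(9, 2, 10) = 1551580888.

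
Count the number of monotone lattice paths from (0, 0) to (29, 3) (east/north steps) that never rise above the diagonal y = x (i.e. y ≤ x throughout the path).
Number of paths = 4464

By the reflection principle (André's argument), the number of monotone paths to (29, 3) with n ≤ m that never go above y = x is C(32, 29) − C(32, 30) = 4960 − 496 = 4464.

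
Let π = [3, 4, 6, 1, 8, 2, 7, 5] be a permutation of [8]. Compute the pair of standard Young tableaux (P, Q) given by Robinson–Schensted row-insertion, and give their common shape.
P = [1, 2, 5, 7] / [3, 4, 6] / [8];  Q = [1, 2, 3, 5] / [4, 6, 7] / [8];  common shape = (4, 3, 1)

Row-insert the values π_1, π_2, … into P one at a time, bumping the leftmost entry strictly greater than the inserted value down to the next row. The recording tableau Q records, in position (i, j), the step at which that cell was added to P.
  Insert 3 (step 1): P = [3];  Q = [1]
  Insert 4 (step 2): P = [3, 4];  Q = [1, 2]
  Insert 6 (step 3): P = [3, 4, 6];  Q = [1, 2, 3]
  Insert 1 (step 4): P = [1, 4, 6] / [3];  Q = [1, 2, 3] / [4]
  Insert 8 (step 5): P = [1, 4, 6, 8] / [3];  Q = [1, 2, 3, 5] / [4]
  Insert 2 (step 6): P = [1, 2, 6, 8] / [3, 4];  Q = [1, 2, 3, 5] / [4, 6]
  Insert 7 (step 7): P = [1, 2, 6, 7] / [3, 4, 8];  Q = [1, 2, 3, 5] / [4, 6, 7]
  Insert 5 (step 8): P = [1, 2, 5, 7] / [3, 4, 6] / [8];  Q = [1, 2, 3, 5] / [4, 6, 7] / [8]
Final shape: (4, 3, 1).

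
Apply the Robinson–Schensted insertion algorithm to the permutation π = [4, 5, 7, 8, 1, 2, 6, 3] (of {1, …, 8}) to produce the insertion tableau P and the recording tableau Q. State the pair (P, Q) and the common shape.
P = [1, 2, 3, 8] / [4, 5, 6] / [7];  Q = [1, 2, 3, 4] / [5, 6, 7] / [8];  common shape = (4, 3, 1)

Row-insert the values π_1, π_2, … into P one at a time, bumping the leftmost entry strictly greater than the inserted value down to the next row. The recording tableau Q records, in position (i, j), the step at which that cell was added to P.
  Insert 4 (step 1): P = [4];  Q = [1]
  Insert 5 (step 2): P = [4, 5];  Q = [1, 2]
  Insert 7 (step 3): P = [4, 5, 7];  Q = [1, 2, 3]
  Insert 8 (step 4): P = [4, 5, 7, 8];  Q = [1, 2, 3, 4]
  Insert 1 (step 5): P = [1, 5, 7, 8] / [4];  Q = [1, 2, 3, 4] / [5]
  Insert 2 (step 6): P = [1, 2, 7, 8] / [4, 5];  Q = [1, 2, 3, 4] / [5, 6]
  Insert 6 (step 7): P = [1, 2, 6, 8] / [4, 5, 7];  Q = [1, 2, 3, 4] / [5, 6, 7]
  Insert 3 (step 8): P = [1, 2, 3, 8] / [4, 5, 6] / [7];  Q = [1, 2, 3, 4] / [5, 6, 7] / [8]
Final shape: (4, 3, 1).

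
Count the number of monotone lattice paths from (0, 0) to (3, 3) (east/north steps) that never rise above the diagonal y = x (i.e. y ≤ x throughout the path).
Number of paths = 5

By the reflection principle (André's argument), the number of monotone paths to (3, 3) with n ≤ m that never go above y = x is C(6, 3) − C(6, 4) = 20 − 15 = 5.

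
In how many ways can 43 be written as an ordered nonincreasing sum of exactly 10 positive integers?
p(43, 10 parts) = 5888

Partitions of n into exactly k parts are in bijection with partitions of n − k into at most k parts (subtract 1 from each part). So p(43, exactly 10) = p(33, parts ≤ 10). Computing via the recurrence p(m, j) = p(m, j−1) + p(m−j, j) gives 5888.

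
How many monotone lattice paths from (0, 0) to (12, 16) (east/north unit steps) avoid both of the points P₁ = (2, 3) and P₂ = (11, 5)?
Number of paths = 18935279

Inclusion–exclusion. Total paths: C(28, 12) = 30421755. Through P₁: C(5, 2)·C(23, 10) = 11440660. Through P₂: C(16, 11)·C(12, 1) = 52416. Since P₁ is strictly southwest of P₂, a monotone path through both must visit P₁ then P₂; paths through both = C(5, 2)·C(11, 9)·C(12, 1) = 6600. Avoid both = 30421755 − 11440660 − 52416 + 6600 = 18935279.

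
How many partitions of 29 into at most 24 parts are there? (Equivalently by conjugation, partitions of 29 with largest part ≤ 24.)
p(29, parts ≤ 24) = 4553

Use the recurrence p(n, m) = p(n, m−1) + p(n−m, m): either the largest part is < m (count p(n, m−1)) or the largest part is exactly m (remove one copy of m, count p(n−m, m)). With p(0, ·) = 1 this gives p(29, parts ≤ 24) = 4553. (By conjugating Young diagrams, this also counts partitions of 29 into at most 24 parts.)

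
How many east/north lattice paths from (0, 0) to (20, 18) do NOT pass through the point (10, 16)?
Number of paths = 33227426100

Total paths from (0, 0) to (20, 18): C(38, 20) = 33578000610. Paths through (10, 16): (paths (0, 0) → (10, 16)) × (paths (10, 16) → (20, 18)) = C(26, 10) · C(12, 10) = 5311735 · 66 = 350574510. Avoidance count = 33578000610 − 350574510 = 33227426100.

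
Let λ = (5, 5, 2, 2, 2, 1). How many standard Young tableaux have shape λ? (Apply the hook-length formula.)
# SYT of shape (5, 5, 2, 2, 2, 1) = 1361360

Hook-length formula: f^λ = n! / Π hook(c), product over all cells c of the Young diagram. For λ = (5, 5, 2, 2, 2, 1), n = 17 boxes. Hook lengths by row (left-to-right, top-to-bottom): [10, 8, 4, 3, 2]; [9, 7, 3, 2, 1]; [5, 3]; [4, 2]; [3, 1]; [1]. Product of hooks = 261273600. So f^λ = 17! / 261273600 = 355687428096000 / 261273600 = 1361360.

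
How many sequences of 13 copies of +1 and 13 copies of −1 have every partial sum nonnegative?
C_13 = 742900

These ballot sequences are counted by the Catalan number C_n = (1/(n + 1)) · C(2n, n). For n = 13: C_13 = (1/14) · C(26, 13) = 10400600/14 = 742900.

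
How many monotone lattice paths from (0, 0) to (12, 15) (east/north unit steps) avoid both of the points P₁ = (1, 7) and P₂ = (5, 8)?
Number of paths = 12499500

Inclusion–exclusion. Total paths: C(27, 12) = 17383860. Through P₁: C(8, 1)·C(19, 11) = 604656. Through P₂: C(13, 5)·C(14, 7) = 4416984. Since P₁ is strictly southwest of P₂, a monotone path through both must visit P₁ then P₂; paths through both = C(8, 1)·C(5, 4)·C(14, 7) = 137280. Avoid both = 17383860 − 604656 − 4416984 + 137280 = 12499500.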